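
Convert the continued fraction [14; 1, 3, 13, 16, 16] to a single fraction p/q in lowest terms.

Fold from the inside: start with 16/1.
  16 + 1/16 = 257/16
  13 + 16/257 = 3357/257
  3 + 257/3357 = 10328/3357
  1 + 3357/10328 = 13685/10328
  14 + 10328/13685 = 201918/13685

201918/13685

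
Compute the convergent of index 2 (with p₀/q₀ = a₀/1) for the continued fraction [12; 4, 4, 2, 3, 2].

Using pₖ = aₖpₖ₋₁ + pₖ₋₂, qₖ = aₖqₖ₋₁ + qₖ₋₂ (with p₋₁=1, p₋₂=0, q₋₁=0, q₋₂=1):
  k=0: a=12, p=12, q=1
  k=1: a=4, p=49, q=4
  k=2: a=4, p=208, q=17

208/17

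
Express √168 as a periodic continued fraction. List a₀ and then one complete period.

a₀ = ⌊√168⌋ = 12.
With m₀=0, d₀=1 and mₖ₊₁ = dₖaₖ − mₖ, dₖ₊₁ = (n − mₖ₊₁²)/dₖ, aₖ₊₁ = ⌊(a₀+mₖ₊₁)/dₖ₊₁⌋:
  k=1: m=12, d=24, a=1
  k=2: m=12, d=1, a=24
d=1 and a=2a₀=24 at k=2, so the next step gives (m, d) = (12, 24) again — its k=1 value — and the period has length 2.

[12; 1, 24]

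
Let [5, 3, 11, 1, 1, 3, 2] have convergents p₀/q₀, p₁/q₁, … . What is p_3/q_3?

Using pₖ = aₖpₖ₋₁ + pₖ₋₂, qₖ = aₖqₖ₋₁ + qₖ₋₂ (with p₋₁=1, p₋₂=0, q₋₁=0, q₋₂=1):
  k=0: a=5, p=5, q=1
  k=1: a=3, p=16, q=3
  k=2: a=11, p=181, q=34
  k=3: a=1, p=197, q=37

197/37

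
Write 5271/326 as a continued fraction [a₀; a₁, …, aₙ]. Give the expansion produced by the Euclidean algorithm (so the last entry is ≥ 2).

5271 = 16*326 + 55
326 = 5*55 + 51
55 = 1*51 + 4
51 = 12*4 + 3
4 = 1*3 + 1
3 = 3*1 + 0  (stop)
So 5271/326 = [16; 5, 1, 12, 1, 3].

[16; 5, 1, 12, 1, 3]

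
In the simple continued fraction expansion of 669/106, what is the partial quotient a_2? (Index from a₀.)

669 = 6·106 + 33   →  a_0 = 6
106 = 3·33 + 7   →  a_1 = 3
33 = 4·7 + 5   →  a_2 = 4

4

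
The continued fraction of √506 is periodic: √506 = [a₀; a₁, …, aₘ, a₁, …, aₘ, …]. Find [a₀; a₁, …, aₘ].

[22; 2, 44]

a₀ = ⌊√506⌋ = 22.
With m₀=0, d₀=1 and mₖ₊₁ = dₖaₖ − mₖ, dₖ₊₁ = (n − mₖ₊₁²)/dₖ, aₖ₊₁ = ⌊(a₀+mₖ₊₁)/dₖ₊₁⌋:
  k=1: m=22, d=22, a=2
  k=2: m=22, d=1, a=44
d=1 and a=2a₀=44 at k=2, so the next step gives (m, d) = (22, 22) again — its k=1 value — and the period has length 2.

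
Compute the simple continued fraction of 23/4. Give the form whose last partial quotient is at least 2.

[5; 1, 3]

23 = 5×4 + 3
4 = 1×3 + 1
3 = 3×1 + 0  (stop)
So 23/4 = [5; 1, 3].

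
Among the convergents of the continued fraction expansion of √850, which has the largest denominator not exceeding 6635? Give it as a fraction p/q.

142421/4885

√850 = [29; 6, 2, 6, 58, …] (period length 4).
Convergents:
  p_0/q_0 = 29/1
  p_1/q_1 = 175/6
  p_2/q_2 = 379/13
  p_3/q_3 = 2449/84
  p_4/q_4 = 142421/4885
  p_5/q_5 = 856975/29394
q_4 = 4885 ≤ 6635 < 29394 = q_5, so the answer is 142421/4885.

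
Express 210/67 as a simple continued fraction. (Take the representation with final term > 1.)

[3; 7, 2, 4]

210 = 3*67 + 9
67 = 7*9 + 4
9 = 2*4 + 1
4 = 4*1 + 0  (stop)
So 210/67 = [3; 7, 2, 4].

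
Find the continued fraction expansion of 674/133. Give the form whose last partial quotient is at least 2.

674 = 5·133 + 9
133 = 14·9 + 7
9 = 1·7 + 2
7 = 3·2 + 1
2 = 2·1 + 0  (stop)
So 674/133 = [5; 14, 1, 3, 2].

[5; 14, 1, 3, 2]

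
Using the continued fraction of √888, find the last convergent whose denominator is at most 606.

8910/299

√888 = [29; 1, 3, 1, 58, …] (period length 4).
Convergents:
  p_0/q_0 = 29/1
  p_1/q_1 = 30/1
  p_2/q_2 = 119/4
  p_3/q_3 = 149/5
  p_4/q_4 = 8761/294
  p_5/q_5 = 8910/299
  p_6/q_6 = 35491/1191
q_5 = 299 ≤ 606 < 1191 = q_6, so the answer is 8910/299.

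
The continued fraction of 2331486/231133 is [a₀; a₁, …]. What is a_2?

2

2331486 = 10·231133 + 20156   →  a_0 = 10
231133 = 11·20156 + 9417   →  a_1 = 11
20156 = 2·9417 + 1322   →  a_2 = 2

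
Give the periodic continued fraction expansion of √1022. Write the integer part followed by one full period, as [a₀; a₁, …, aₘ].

a₀ = ⌊√1022⌋ = 31.

[31; 1, 30, 1, 62]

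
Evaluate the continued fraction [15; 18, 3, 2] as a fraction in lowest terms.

1927/128

Using pₖ = aₖpₖ₋₁ + pₖ₋₂ and qₖ = aₖqₖ₋₁ + qₖ₋₂:
  k=0: a=15, p=15, q=1
  k=1: a=18, p=271, q=18
  k=2: a=3, p=828, q=55
  k=3: a=2, p=1927, q=128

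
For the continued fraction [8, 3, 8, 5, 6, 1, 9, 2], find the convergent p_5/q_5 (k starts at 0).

Using pₖ = aₖpₖ₋₁ + pₖ₋₂, qₖ = aₖqₖ₋₁ + qₖ₋₂ (with p₋₁=1, p₋₂=0, q₋₁=0, q₋₂=1):
  k=0: a=8, p=8, q=1
  k=1: a=3, p=25, q=3
  k=2: a=8, p=208, q=25
  k=3: a=5, p=1065, q=128
  k=4: a=6, p=6598, q=793
  k=5: a=1, p=7663, q=921

7663/921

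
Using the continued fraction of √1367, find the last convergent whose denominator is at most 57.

√1367 = [36; 1, 35, 1, 72, …] (period length 4).
Convergents:
  p_0/q_0 = 36/1
  p_1/q_1 = 37/1
  p_2/q_2 = 1331/36
  p_3/q_3 = 1368/37
  p_4/q_4 = 99827/2700
q_3 = 37 ≤ 57 < 2700 = q_4, so the answer is 1368/37.

1368/37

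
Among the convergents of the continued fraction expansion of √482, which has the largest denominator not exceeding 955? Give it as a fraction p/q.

20747/945

√482 = [21; 1, 20, 1, 42, …] (period length 4).
Convergents:
  p_0/q_0 = 21/1
  p_1/q_1 = 22/1
  p_2/q_2 = 461/21
  p_3/q_3 = 483/22
  p_4/q_4 = 20747/945
  p_5/q_5 = 21230/967
q_4 = 945 ≤ 955 < 967 = q_5, so the answer is 20747/945.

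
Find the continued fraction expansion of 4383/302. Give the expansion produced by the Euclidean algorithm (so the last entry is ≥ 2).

4383 = 14*302 + 155
302 = 1*155 + 147
155 = 1*147 + 8
147 = 18*8 + 3
8 = 2*3 + 2
3 = 1*2 + 1
2 = 2*1 + 0  (stop)
So 4383/302 = [14; 1, 1, 18, 2, 1, 2].

[14; 1, 1, 18, 2, 1, 2]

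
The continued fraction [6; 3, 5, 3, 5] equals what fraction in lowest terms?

Fold from the inside: start with 5/1.
  3 + 1/5 = 16/5
  5 + 5/16 = 85/16
  3 + 16/85 = 271/85
  6 + 85/271 = 1711/271

1711/271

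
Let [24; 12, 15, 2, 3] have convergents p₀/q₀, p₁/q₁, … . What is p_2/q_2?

4359/181

Using pₖ = aₖpₖ₋₁ + pₖ₋₂, qₖ = aₖqₖ₋₁ + qₖ₋₂ (with p₋₁=1, p₋₂=0, q₋₁=0, q₋₂=1):
  k=0: a=24, p=24, q=1
  k=1: a=12, p=289, q=12
  k=2: a=15, p=4359, q=181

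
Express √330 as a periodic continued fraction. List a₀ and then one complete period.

a₀ = ⌊√330⌋ = 18.
With m₀=0, d₀=1 and mₖ₊₁ = dₖaₖ − mₖ, dₖ₊₁ = (n − mₖ₊₁²)/dₖ, aₖ₊₁ = ⌊(a₀+mₖ₊₁)/dₖ₊₁⌋:
  k=1: m=18, d=6, a=6
  k=2: m=18, d=1, a=36
d=1 and a=2a₀=36 at k=2, so the next step gives (m, d) = (18, 6) again — its k=1 value — and the period has length 2.

[18; 6, 36]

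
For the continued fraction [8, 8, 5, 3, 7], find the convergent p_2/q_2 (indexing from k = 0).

Using pₖ = aₖpₖ₋₁ + pₖ₋₂, qₖ = aₖqₖ₋₁ + qₖ₋₂ (with p₋₁=1, p₋₂=0, q₋₁=0, q₋₂=1):
  k=0: a=8, p=8, q=1
  k=1: a=8, p=65, q=8
  k=2: a=5, p=333, q=41

333/41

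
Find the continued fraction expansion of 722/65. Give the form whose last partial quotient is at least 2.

722 = 11·65 + 7
65 = 9·7 + 2
7 = 3·2 + 1
2 = 2·1 + 0  (stop)
So 722/65 = [11; 9, 3, 2].

[11; 9, 3, 2]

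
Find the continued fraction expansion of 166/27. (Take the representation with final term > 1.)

[6; 6, 1, 3]

166 = 6*27 + 4
27 = 6*4 + 3
4 = 1*3 + 1
3 = 3*1 + 0  (stop)
So 166/27 = [6; 6, 1, 3].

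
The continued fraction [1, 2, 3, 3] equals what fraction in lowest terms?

33/23

Using pₖ = aₖpₖ₋₁ + pₖ₋₂ and qₖ = aₖqₖ₋₁ + qₖ₋₂:
  k=0: a=1, p=1, q=1
  k=1: a=2, p=3, q=2
  k=2: a=3, p=10, q=7
  k=3: a=3, p=33, q=23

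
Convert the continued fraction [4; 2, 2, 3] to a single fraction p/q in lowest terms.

Using pₖ = aₖpₖ₋₁ + pₖ₋₂ and qₖ = aₖqₖ₋₁ + qₖ₋₂:
  k=0: a=4, p=4, q=1
  k=1: a=2, p=9, q=2
  k=2: a=2, p=22, q=5
  k=3: a=3, p=75, q=17

75/17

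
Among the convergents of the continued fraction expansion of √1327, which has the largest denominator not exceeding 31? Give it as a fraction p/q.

255/7

√1327 = [36; 2, 2, 1, 35, 1, 2, 2, 72, …] (period length 8).
Convergents:
  p_0/q_0 = 36/1
  p_1/q_1 = 73/2
  p_2/q_2 = 182/5
  p_3/q_3 = 255/7
  p_4/q_4 = 9107/250
q_3 = 7 ≤ 31 < 250 = q_4, so the answer is 255/7.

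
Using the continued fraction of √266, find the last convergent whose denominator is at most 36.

212/13

√266 = [16; 3, 4, 3, 32, …] (period length 4).
Convergents:
  p_0/q_0 = 16/1
  p_1/q_1 = 49/3
  p_2/q_2 = 212/13
  p_3/q_3 = 685/42
q_2 = 13 ≤ 36 < 42 = q_3, so the answer is 212/13.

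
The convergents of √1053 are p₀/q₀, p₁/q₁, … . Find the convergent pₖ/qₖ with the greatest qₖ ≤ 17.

√1053 = [32; 2, 4, 2, 64, …] (period length 4).
Convergents:
  p_0/q_0 = 32/1
  p_1/q_1 = 65/2
  p_2/q_2 = 292/9
  p_3/q_3 = 649/20
q_2 = 9 ≤ 17 < 20 = q_3, so the answer is 292/9.

292/9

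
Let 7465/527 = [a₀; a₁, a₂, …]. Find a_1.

6

7465 = 14·527 + 87   →  a_0 = 14
527 = 6·87 + 5   →  a_1 = 6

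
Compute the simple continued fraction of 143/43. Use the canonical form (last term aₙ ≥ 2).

143 = 3*43 + 14
43 = 3*14 + 1
14 = 14*1 + 0  (stop)
So 143/43 = [3; 3, 14].

[3; 3, 14]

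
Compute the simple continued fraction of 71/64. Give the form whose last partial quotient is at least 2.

[1; 9, 7]

71 = 1*64 + 7
64 = 9*7 + 1
7 = 7*1 + 0  (stop)
So 71/64 = [1; 9, 7].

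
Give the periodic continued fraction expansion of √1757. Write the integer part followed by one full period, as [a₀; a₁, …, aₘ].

[41; 1, 10, 1, 82]

a₀ = ⌊√1757⌋ = 41.
With m₀=0, d₀=1 and mₖ₊₁ = dₖaₖ − mₖ, dₖ₊₁ = (n − mₖ₊₁²)/dₖ, aₖ₊₁ = ⌊(a₀+mₖ₊₁)/dₖ₊₁⌋:
  k=1: m=41, d=76, a=1
  k=2: m=35, d=7, a=10
  k=3: m=35, d=76, a=1
  k=4: m=41, d=1, a=82
d=1 and a=2a₀=82 at k=4, so the next step gives (m, d) = (41, 76) again — its k=1 value — and the period has length 4.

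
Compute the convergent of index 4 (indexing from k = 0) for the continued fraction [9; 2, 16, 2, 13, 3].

8698/917

Using pₖ = aₖpₖ₋₁ + pₖ₋₂, qₖ = aₖqₖ₋₁ + qₖ₋₂ (with p₋₁=1, p₋₂=0, q₋₁=0, q₋₂=1):
  k=0: a=9, p=9, q=1
  k=1: a=2, p=19, q=2
  k=2: a=16, p=313, q=33
  k=3: a=2, p=645, q=68
  k=4: a=13, p=8698, q=917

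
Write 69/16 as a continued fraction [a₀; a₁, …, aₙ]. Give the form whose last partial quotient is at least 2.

[4; 3, 5]

69 = 4*16 + 5
16 = 3*5 + 1
5 = 5*1 + 0  (stop)
So 69/16 = [4; 3, 5].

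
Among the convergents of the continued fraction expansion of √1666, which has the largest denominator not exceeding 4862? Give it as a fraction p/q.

√1666 = [40; 1, 4, 2, 4, 1, 80, …] (period length 6).
Convergents:
  p_0/q_0 = 40/1
  p_1/q_1 = 41/1
  p_2/q_2 = 204/5
  p_3/q_3 = 449/11
  p_4/q_4 = 2000/49
  p_5/q_5 = 2449/60
  p_6/q_6 = 197920/4849
  p_7/q_7 = 200369/4909
q_6 = 4849 ≤ 4862 < 4909 = q_7, so the answer is 197920/4849.

197920/4849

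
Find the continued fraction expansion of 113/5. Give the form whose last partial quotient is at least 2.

113 = 22·5 + 3
5 = 1·3 + 2
3 = 1·2 + 1
2 = 2·1 + 0  (stop)
So 113/5 = [22; 1, 1, 2].

[22; 1, 1, 2]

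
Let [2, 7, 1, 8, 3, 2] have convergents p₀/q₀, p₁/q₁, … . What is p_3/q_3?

Using pₖ = aₖpₖ₋₁ + pₖ₋₂, qₖ = aₖqₖ₋₁ + qₖ₋₂ (with p₋₁=1, p₋₂=0, q₋₁=0, q₋₂=1):
  k=0: a=2, p=2, q=1
  k=1: a=7, p=15, q=7
  k=2: a=1, p=17, q=8
  k=3: a=8, p=151, q=71

151/71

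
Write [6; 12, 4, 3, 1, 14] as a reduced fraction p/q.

18677/3071

Using pₖ = aₖpₖ₋₁ + pₖ₋₂ and qₖ = aₖqₖ₋₁ + qₖ₋₂:
  k=0: a=6, p=6, q=1
  k=1: a=12, p=73, q=12
  k=2: a=4, p=298, q=49
  k=3: a=3, p=967, q=159
  k=4: a=1, p=1265, q=208
  k=5: a=14, p=18677, q=3071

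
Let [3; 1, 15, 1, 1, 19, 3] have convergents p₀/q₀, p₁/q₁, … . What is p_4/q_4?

130/33

Using pₖ = aₖpₖ₋₁ + pₖ₋₂, qₖ = aₖqₖ₋₁ + qₖ₋₂ (with p₋₁=1, p₋₂=0, q₋₁=0, q₋₂=1):
  k=0: a=3, p=3, q=1
  k=1: a=1, p=4, q=1
  k=2: a=15, p=63, q=16
  k=3: a=1, p=67, q=17
  k=4: a=1, p=130, q=33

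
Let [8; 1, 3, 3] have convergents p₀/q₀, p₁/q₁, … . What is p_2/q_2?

35/4

Using pₖ = aₖpₖ₋₁ + pₖ₋₂, qₖ = aₖqₖ₋₁ + qₖ₋₂ (with p₋₁=1, p₋₂=0, q₋₁=0, q₋₂=1):
  k=0: a=8, p=8, q=1
  k=1: a=1, p=9, q=1
  k=2: a=3, p=35, q=4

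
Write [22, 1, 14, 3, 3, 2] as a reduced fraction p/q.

Fold from the inside: start with 2/1.
  3 + 1/2 = 7/2
  3 + 2/7 = 23/7
  14 + 7/23 = 329/23
  1 + 23/329 = 352/329
  22 + 329/352 = 8073/352

8073/352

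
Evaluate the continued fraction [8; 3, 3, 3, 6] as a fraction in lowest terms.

Using pₖ = aₖpₖ₋₁ + pₖ₋₂ and qₖ = aₖqₖ₋₁ + qₖ₋₂:
  k=0: a=8, p=8, q=1
  k=1: a=3, p=25, q=3
  k=2: a=3, p=83, q=10
  k=3: a=3, p=274, q=33
  k=4: a=6, p=1727, q=208

1727/208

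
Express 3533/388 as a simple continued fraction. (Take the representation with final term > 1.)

[9; 9, 2, 6, 3]

3533 = 9*388 + 41
388 = 9*41 + 19
41 = 2*19 + 3
19 = 6*3 + 1
3 = 3*1 + 0  (stop)
So 3533/388 = [9; 9, 2, 6, 3].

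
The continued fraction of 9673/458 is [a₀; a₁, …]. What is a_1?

8

9673 = 21·458 + 55   →  a_0 = 21
458 = 8·55 + 18   →  a_1 = 8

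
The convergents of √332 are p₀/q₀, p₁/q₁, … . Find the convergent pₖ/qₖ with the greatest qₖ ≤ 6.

√332 = [18; 4, 1, 1, 8, 1, 1, 4, 36, …] (period length 8).
Convergents:
  p_0/q_0 = 18/1
  p_1/q_1 = 73/4
  p_2/q_2 = 91/5
  p_3/q_3 = 164/9
q_2 = 5 ≤ 6 < 9 = q_3, so the answer is 91/5.

91/5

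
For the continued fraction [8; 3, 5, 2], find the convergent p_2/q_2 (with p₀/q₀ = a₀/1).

Using pₖ = aₖpₖ₋₁ + pₖ₋₂, qₖ = aₖqₖ₋₁ + qₖ₋₂ (with p₋₁=1, p₋₂=0, q₋₁=0, q₋₂=1):
  k=0: a=8, p=8, q=1
  k=1: a=3, p=25, q=3
  k=2: a=5, p=133, q=16

133/16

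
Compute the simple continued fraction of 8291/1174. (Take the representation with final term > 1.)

[7; 16, 12, 6]

8291 = 7·1174 + 73
1174 = 16·73 + 6
73 = 12·6 + 1
6 = 6·1 + 0  (stop)
So 8291/1174 = [7; 16, 12, 6].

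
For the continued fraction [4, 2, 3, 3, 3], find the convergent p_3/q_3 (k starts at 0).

Using pₖ = aₖpₖ₋₁ + pₖ₋₂, qₖ = aₖqₖ₋₁ + qₖ₋₂ (with p₋₁=1, p₋₂=0, q₋₁=0, q₋₂=1):
  k=0: a=4, p=4, q=1
  k=1: a=2, p=9, q=2
  k=2: a=3, p=31, q=7
  k=3: a=3, p=102, q=23

102/23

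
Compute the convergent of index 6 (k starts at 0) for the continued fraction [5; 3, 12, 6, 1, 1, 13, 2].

35104/6593

Using pₖ = aₖpₖ₋₁ + pₖ₋₂, qₖ = aₖqₖ₋₁ + qₖ₋₂ (with p₋₁=1, p₋₂=0, q₋₁=0, q₋₂=1):
  k=0: a=5, p=5, q=1
  k=1: a=3, p=16, q=3
  k=2: a=12, p=197, q=37
  k=3: a=6, p=1198, q=225
  k=4: a=1, p=1395, q=262
  k=5: a=1, p=2593, q=487
  k=6: a=13, p=35104, q=6593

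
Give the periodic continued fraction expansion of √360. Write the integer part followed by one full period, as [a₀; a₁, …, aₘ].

[18; 1, 36]

a₀ = ⌊√360⌋ = 18.
With m₀=0, d₀=1 and mₖ₊₁ = dₖaₖ − mₖ, dₖ₊₁ = (n − mₖ₊₁²)/dₖ, aₖ₊₁ = ⌊(a₀+mₖ₊₁)/dₖ₊₁⌋:
  k=1: m=18, d=36, a=1
  k=2: m=18, d=1, a=36
d=1 and a=2a₀=36 at k=2, so the next step gives (m, d) = (18, 36) again — its k=1 value — and the period has length 2.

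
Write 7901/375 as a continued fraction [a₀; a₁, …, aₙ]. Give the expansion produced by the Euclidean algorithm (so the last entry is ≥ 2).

7901 = 21·375 + 26
375 = 14·26 + 11
26 = 2·11 + 4
11 = 2·4 + 3
4 = 1·3 + 1
3 = 3·1 + 0  (stop)
So 7901/375 = [21; 14, 2, 2, 1, 3].

[21; 14, 2, 2, 1, 3]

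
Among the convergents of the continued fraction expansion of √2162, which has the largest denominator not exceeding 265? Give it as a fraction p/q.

√2162 = [46; 2, 92, …] (period length 2).
Convergents:
  p_0/q_0 = 46/1
  p_1/q_1 = 93/2
  p_2/q_2 = 8602/185
  p_3/q_3 = 17297/372
q_2 = 185 ≤ 265 < 372 = q_3, so the answer is 8602/185.

8602/185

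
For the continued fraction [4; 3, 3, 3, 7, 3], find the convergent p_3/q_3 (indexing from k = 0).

Using pₖ = aₖpₖ₋₁ + pₖ₋₂, qₖ = aₖqₖ₋₁ + qₖ₋₂ (with p₋₁=1, p₋₂=0, q₋₁=0, q₋₂=1):
  k=0: a=4, p=4, q=1
  k=1: a=3, p=13, q=3
  k=2: a=3, p=43, q=10
  k=3: a=3, p=142, q=33

142/33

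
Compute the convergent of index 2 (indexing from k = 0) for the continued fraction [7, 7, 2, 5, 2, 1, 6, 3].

107/15

Using pₖ = aₖpₖ₋₁ + pₖ₋₂, qₖ = aₖqₖ₋₁ + qₖ₋₂ (with p₋₁=1, p₋₂=0, q₋₁=0, q₋₂=1):
  k=0: a=7, p=7, q=1
  k=1: a=7, p=50, q=7
  k=2: a=2, p=107, q=15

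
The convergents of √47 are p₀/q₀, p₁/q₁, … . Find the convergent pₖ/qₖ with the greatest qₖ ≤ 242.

665/97

√47 = [6; 1, 5, 1, 12, …] (period length 4).
Convergents:
  p_0/q_0 = 6/1
  p_1/q_1 = 7/1
  p_2/q_2 = 41/6
  p_3/q_3 = 48/7
  p_4/q_4 = 617/90
  p_5/q_5 = 665/97
  p_6/q_6 = 3942/575
q_5 = 97 ≤ 242 < 575 = q_6, so the answer is 665/97.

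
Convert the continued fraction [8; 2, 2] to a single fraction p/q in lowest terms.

42/5

Fold from the inside: start with 2/1.
  2 + 1/2 = 5/2
  8 + 2/5 = 42/5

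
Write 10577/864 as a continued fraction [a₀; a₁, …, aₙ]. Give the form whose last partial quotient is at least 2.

[12; 4, 7, 2, 6, 2]

10577 = 12·864 + 209
864 = 4·209 + 28
209 = 7·28 + 13
28 = 2·13 + 2
13 = 6·2 + 1
2 = 2·1 + 0  (stop)
So 10577/864 = [12; 4, 7, 2, 6, 2].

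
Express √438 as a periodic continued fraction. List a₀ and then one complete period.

[20; 1, 12, 1, 40]

a₀ = ⌊√438⌋ = 20.
With m₀=0, d₀=1 and mₖ₊₁ = dₖaₖ − mₖ, dₖ₊₁ = (n − mₖ₊₁²)/dₖ, aₖ₊₁ = ⌊(a₀+mₖ₊₁)/dₖ₊₁⌋:
  k=1: m=20, d=38, a=1
  k=2: m=18, d=3, a=12
  k=3: m=18, d=38, a=1
  k=4: m=20, d=1, a=40
d=1 and a=2a₀=40 at k=4, so the next step gives (m, d) = (20, 38) again — its k=1 value — and the period has length 4.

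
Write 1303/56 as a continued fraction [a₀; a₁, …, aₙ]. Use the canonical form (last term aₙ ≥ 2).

[23; 3, 1, 2, 1, 3]

1303 = 23·56 + 15
56 = 3·15 + 11
15 = 1·11 + 4
11 = 2·4 + 3
4 = 1·3 + 1
3 = 3·1 + 0  (stop)
So 1303/56 = [23; 3, 1, 2, 1, 3].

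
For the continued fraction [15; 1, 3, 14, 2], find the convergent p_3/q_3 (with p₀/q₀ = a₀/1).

Using pₖ = aₖpₖ₋₁ + pₖ₋₂, qₖ = aₖqₖ₋₁ + qₖ₋₂ (with p₋₁=1, p₋₂=0, q₋₁=0, q₋₂=1):
  k=0: a=15, p=15, q=1
  k=1: a=1, p=16, q=1
  k=2: a=3, p=63, q=4
  k=3: a=14, p=898, q=57

898/57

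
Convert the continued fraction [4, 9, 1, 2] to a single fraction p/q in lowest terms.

Using pₖ = aₖpₖ₋₁ + pₖ₋₂ and qₖ = aₖqₖ₋₁ + qₖ₋₂:
  k=0: a=4, p=4, q=1
  k=1: a=9, p=37, q=9
  k=2: a=1, p=41, q=10
  k=3: a=2, p=119, q=29

119/29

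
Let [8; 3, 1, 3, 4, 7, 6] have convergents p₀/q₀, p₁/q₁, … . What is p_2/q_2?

33/4

Using pₖ = aₖpₖ₋₁ + pₖ₋₂, qₖ = aₖqₖ₋₁ + qₖ₋₂ (with p₋₁=1, p₋₂=0, q₋₁=0, q₋₂=1):
  k=0: a=8, p=8, q=1
  k=1: a=3, p=25, q=3
  k=2: a=1, p=33, q=4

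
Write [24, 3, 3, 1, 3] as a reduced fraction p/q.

Using pₖ = aₖpₖ₋₁ + pₖ₋₂ and qₖ = aₖqₖ₋₁ + qₖ₋₂:
  k=0: a=24, p=24, q=1
  k=1: a=3, p=73, q=3
  k=2: a=3, p=243, q=10
  k=3: a=1, p=316, q=13
  k=4: a=3, p=1191, q=49

1191/49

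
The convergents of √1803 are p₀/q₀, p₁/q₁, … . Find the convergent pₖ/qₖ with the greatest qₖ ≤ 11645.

√1803 = [42; 2, 6, 28, 6, 2, 84, …] (period length 6).
Convergents:
  p_0/q_0 = 42/1
  p_1/q_1 = 85/2
  p_2/q_2 = 552/13
  p_3/q_3 = 15541/366
  p_4/q_4 = 93798/2209
  p_5/q_5 = 203137/4784
  p_6/q_6 = 17157306/404065
q_5 = 4784 ≤ 11645 < 404065 = q_6, so the answer is 203137/4784.

203137/4784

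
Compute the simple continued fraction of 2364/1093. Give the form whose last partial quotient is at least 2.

[2; 6, 7, 8, 3]

2364 = 2*1093 + 178
1093 = 6*178 + 25
178 = 7*25 + 3
25 = 8*3 + 1
3 = 3*1 + 0  (stop)
So 2364/1093 = [2; 6, 7, 8, 3].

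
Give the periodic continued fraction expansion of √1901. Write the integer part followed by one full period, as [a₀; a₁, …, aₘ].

a₀ = ⌊√1901⌋ = 43.
With m₀=0, d₀=1 and mₖ₊₁ = dₖaₖ − mₖ, dₖ₊₁ = (n − mₖ₊₁²)/dₖ, aₖ₊₁ = ⌊(a₀+mₖ₊₁)/dₖ₊₁⌋:
  k=1: m=43, d=52, a=1
  k=2: m=9, d=35, a=1
  k=3: m=26, d=35, a=1
  k=4: m=9, d=52, a=1
  k=5: m=43, d=1, a=86
d=1 and a=2a₀=86 at k=5, so the next step gives (m, d) = (43, 52) again — its k=1 value — and the period has length 5.

[43; 1, 1, 1, 1, 86]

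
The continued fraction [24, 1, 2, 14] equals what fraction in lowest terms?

Fold from the inside: start with 14/1.
  2 + 1/14 = 29/14
  1 + 14/29 = 43/29
  24 + 29/43 = 1061/43

1061/43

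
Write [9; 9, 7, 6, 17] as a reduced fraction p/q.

61443/6745

Using pₖ = aₖpₖ₋₁ + pₖ₋₂ and qₖ = aₖqₖ₋₁ + qₖ₋₂:
  k=0: a=9, p=9, q=1
  k=1: a=9, p=82, q=9
  k=2: a=7, p=583, q=64
  k=3: a=6, p=3580, q=393
  k=4: a=17, p=61443, q=6745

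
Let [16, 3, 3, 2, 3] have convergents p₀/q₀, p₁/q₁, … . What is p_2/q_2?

Using pₖ = aₖpₖ₋₁ + pₖ₋₂, qₖ = aₖqₖ₋₁ + qₖ₋₂ (with p₋₁=1, p₋₂=0, q₋₁=0, q₋₂=1):
  k=0: a=16, p=16, q=1
  k=1: a=3, p=49, q=3
  k=2: a=3, p=163, q=10

163/10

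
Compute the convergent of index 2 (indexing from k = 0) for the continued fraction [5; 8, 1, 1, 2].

46/9

Using pₖ = aₖpₖ₋₁ + pₖ₋₂, qₖ = aₖqₖ₋₁ + qₖ₋₂ (with p₋₁=1, p₋₂=0, q₋₁=0, q₋₂=1):
  k=0: a=5, p=5, q=1
  k=1: a=8, p=41, q=8
  k=2: a=1, p=46, q=9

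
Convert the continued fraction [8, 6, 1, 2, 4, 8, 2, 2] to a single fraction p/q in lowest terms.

Using pₖ = aₖpₖ₋₁ + pₖ₋₂ and qₖ = aₖqₖ₋₁ + qₖ₋₂:
  k=0: a=8, p=8, q=1
  k=1: a=6, p=49, q=6
  k=2: a=1, p=57, q=7
  k=3: a=2, p=163, q=20
  k=4: a=4, p=709, q=87
  k=5: a=8, p=5835, q=716
  k=6: a=2, p=12379, q=1519
  k=7: a=2, p=30593, q=3754

30593/3754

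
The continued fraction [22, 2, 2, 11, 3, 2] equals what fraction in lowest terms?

Fold from the inside: start with 2/1.
  3 + 1/2 = 7/2
  11 + 2/7 = 79/7
  2 + 7/79 = 165/79
  2 + 79/165 = 409/165
  22 + 165/409 = 9163/409

9163/409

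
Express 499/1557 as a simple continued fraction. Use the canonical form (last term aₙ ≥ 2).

499 = 0×1557 + 499
1557 = 3×499 + 60
499 = 8×60 + 19
60 = 3×19 + 3
19 = 6×3 + 1
3 = 3×1 + 0  (stop)
So 499/1557 = [0; 3, 8, 3, 6, 3].

[0; 3, 8, 3, 6, 3]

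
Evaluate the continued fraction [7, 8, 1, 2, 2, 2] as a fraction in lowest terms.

1053/148

Using pₖ = aₖpₖ₋₁ + pₖ₋₂ and qₖ = aₖqₖ₋₁ + qₖ₋₂:
  k=0: a=7, p=7, q=1
  k=1: a=8, p=57, q=8
  k=2: a=1, p=64, q=9
  k=3: a=2, p=185, q=26
  k=4: a=2, p=434, q=61
  k=5: a=2, p=1053, q=148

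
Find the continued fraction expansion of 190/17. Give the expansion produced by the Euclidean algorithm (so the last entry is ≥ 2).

[11; 5, 1, 2]

190 = 11×17 + 3
17 = 5×3 + 2
3 = 1×2 + 1
2 = 2×1 + 0  (stop)
So 190/17 = [11; 5, 1, 2].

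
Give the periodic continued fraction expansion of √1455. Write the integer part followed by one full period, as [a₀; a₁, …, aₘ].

a₀ = ⌊√1455⌋ = 38.
With m₀=0, d₀=1 and mₖ₊₁ = dₖaₖ − mₖ, dₖ₊₁ = (n − mₖ₊₁²)/dₖ, aₖ₊₁ = ⌊(a₀+mₖ₊₁)/dₖ₊₁⌋:
  k=1: m=38, d=11, a=6
  k=2: m=28, d=61, a=1
  k=3: m=33, d=6, a=11
  k=4: m=33, d=61, a=1
  k=5: m=28, d=11, a=6
  k=6: m=38, d=1, a=76
d=1 and a=2a₀=76 at k=6, so the next step gives (m, d) = (38, 11) again — its k=1 value — and the period has length 6.

[38; 6, 1, 11, 1, 6, 76]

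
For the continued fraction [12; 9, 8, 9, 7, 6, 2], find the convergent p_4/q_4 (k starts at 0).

57339/4735

Using pₖ = aₖpₖ₋₁ + pₖ₋₂, qₖ = aₖqₖ₋₁ + qₖ₋₂ (with p₋₁=1, p₋₂=0, q₋₁=0, q₋₂=1):
  k=0: a=12, p=12, q=1
  k=1: a=9, p=109, q=9
  k=2: a=8, p=884, q=73
  k=3: a=9, p=8065, q=666
  k=4: a=7, p=57339, q=4735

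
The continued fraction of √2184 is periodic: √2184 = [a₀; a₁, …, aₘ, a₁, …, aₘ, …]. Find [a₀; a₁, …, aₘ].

[46; 1, 2, 1, 2, 1, 92]

a₀ = ⌊√2184⌋ = 46.
With m₀=0, d₀=1 and mₖ₊₁ = dₖaₖ − mₖ, dₖ₊₁ = (n − mₖ₊₁²)/dₖ, aₖ₊₁ = ⌊(a₀+mₖ₊₁)/dₖ₊₁⌋:
  k=1: m=46, d=68, a=1
  k=2: m=22, d=25, a=2
  k=3: m=28, d=56, a=1
  k=4: m=28, d=25, a=2
  k=5: m=22, d=68, a=1
  k=6: m=46, d=1, a=92
d=1 and a=2a₀=92 at k=6, so the next step gives (m, d) = (46, 68) again — its k=1 value — and the period has length 6.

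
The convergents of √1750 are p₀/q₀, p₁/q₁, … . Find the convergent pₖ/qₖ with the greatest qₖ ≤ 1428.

21042/503

√1750 = [41; 1, 4, 1, 82, …] (period length 4).
Convergents:
  p_0/q_0 = 41/1
  p_1/q_1 = 42/1
  p_2/q_2 = 209/5
  p_3/q_3 = 251/6
  p_4/q_4 = 20791/497
  p_5/q_5 = 21042/503
  p_6/q_6 = 104959/2509
q_5 = 503 ≤ 1428 < 2509 = q_6, so the answer is 21042/503.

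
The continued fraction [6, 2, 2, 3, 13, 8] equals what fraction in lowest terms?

11701/1825

Using pₖ = aₖpₖ₋₁ + pₖ₋₂ and qₖ = aₖqₖ₋₁ + qₖ₋₂:
  k=0: a=6, p=6, q=1
  k=1: a=2, p=13, q=2
  k=2: a=2, p=32, q=5
  k=3: a=3, p=109, q=17
  k=4: a=13, p=1449, q=226
  k=5: a=8, p=11701, q=1825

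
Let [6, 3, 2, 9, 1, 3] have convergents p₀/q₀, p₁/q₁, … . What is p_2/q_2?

44/7

Using pₖ = aₖpₖ₋₁ + pₖ₋₂, qₖ = aₖqₖ₋₁ + qₖ₋₂ (with p₋₁=1, p₋₂=0, q₋₁=0, q₋₂=1):
  k=0: a=6, p=6, q=1
  k=1: a=3, p=19, q=3
  k=2: a=2, p=44, q=7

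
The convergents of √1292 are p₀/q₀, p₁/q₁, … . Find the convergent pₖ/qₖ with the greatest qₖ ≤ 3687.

√1292 = [35; 1, 16, 1, 70, …] (period length 4).
Convergents:
  p_0/q_0 = 35/1
  p_1/q_1 = 36/1
  p_2/q_2 = 611/17
  p_3/q_3 = 647/18
  p_4/q_4 = 45901/1277
  p_5/q_5 = 46548/1295
  p_6/q_6 = 790669/21997
q_5 = 1295 ≤ 3687 < 21997 = q_6, so the answer is 46548/1295.

46548/1295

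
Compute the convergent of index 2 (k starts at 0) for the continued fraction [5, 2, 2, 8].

27/5

Using pₖ = aₖpₖ₋₁ + pₖ₋₂, qₖ = aₖqₖ₋₁ + qₖ₋₂ (with p₋₁=1, p₋₂=0, q₋₁=0, q₋₂=1):
  k=0: a=5, p=5, q=1
  k=1: a=2, p=11, q=2
  k=2: a=2, p=27, q=5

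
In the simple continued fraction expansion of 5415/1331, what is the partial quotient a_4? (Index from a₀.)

5415 = 4·1331 + 91   →  a_0 = 4
1331 = 14·91 + 57   →  a_1 = 14
91 = 1·57 + 34   →  a_2 = 1
57 = 1·34 + 23   →  a_3 = 1
34 = 1·23 + 11   →  a_4 = 1

1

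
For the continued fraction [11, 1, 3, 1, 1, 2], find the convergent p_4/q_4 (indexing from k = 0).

Using pₖ = aₖpₖ₋₁ + pₖ₋₂, qₖ = aₖqₖ₋₁ + qₖ₋₂ (with p₋₁=1, p₋₂=0, q₋₁=0, q₋₂=1):
  k=0: a=11, p=11, q=1
  k=1: a=1, p=12, q=1
  k=2: a=3, p=47, q=4
  k=3: a=1, p=59, q=5
  k=4: a=1, p=106, q=9

106/9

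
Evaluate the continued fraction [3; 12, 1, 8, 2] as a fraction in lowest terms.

754/245

Using pₖ = aₖpₖ₋₁ + pₖ₋₂ and qₖ = aₖqₖ₋₁ + qₖ₋₂:
  k=0: a=3, p=3, q=1
  k=1: a=12, p=37, q=12
  k=2: a=1, p=40, q=13
  k=3: a=8, p=357, q=116
  k=4: a=2, p=754, q=245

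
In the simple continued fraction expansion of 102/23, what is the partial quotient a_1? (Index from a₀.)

102 = 4·23 + 10   →  a_0 = 4
23 = 2·10 + 3   →  a_1 = 2

2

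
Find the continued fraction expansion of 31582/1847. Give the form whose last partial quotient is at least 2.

[17; 10, 10, 1, 3, 4]

31582 = 17×1847 + 183
1847 = 10×183 + 17
183 = 10×17 + 13
17 = 1×13 + 4
13 = 3×4 + 1
4 = 4×1 + 0  (stop)
So 31582/1847 = [17; 10, 10, 1, 3, 4].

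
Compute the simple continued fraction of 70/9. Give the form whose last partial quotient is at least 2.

70 = 7*9 + 7
9 = 1*7 + 2
7 = 3*2 + 1
2 = 2*1 + 0  (stop)
So 70/9 = [7; 1, 3, 2].

[7; 1, 3, 2]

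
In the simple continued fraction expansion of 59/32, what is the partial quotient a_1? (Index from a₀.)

59 = 1·32 + 27   →  a_0 = 1
32 = 1·27 + 5   →  a_1 = 1

1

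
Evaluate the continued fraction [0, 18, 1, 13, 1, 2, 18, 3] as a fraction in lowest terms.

2465/46667

Using pₖ = aₖpₖ₋₁ + pₖ₋₂ and qₖ = aₖqₖ₋₁ + qₖ₋₂:
  k=0: a=0, p=0, q=1
  k=1: a=18, p=1, q=18
  k=2: a=1, p=1, q=19
  k=3: a=13, p=14, q=265
  k=4: a=1, p=15, q=284
  k=5: a=2, p=44, q=833
  k=6: a=18, p=807, q=15278
  k=7: a=3, p=2465, q=46667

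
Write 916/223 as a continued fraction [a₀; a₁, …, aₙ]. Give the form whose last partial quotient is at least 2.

916 = 4*223 + 24
223 = 9*24 + 7
24 = 3*7 + 3
7 = 2*3 + 1
3 = 3*1 + 0  (stop)
So 916/223 = [4; 9, 3, 2, 3].

[4; 9, 3, 2, 3]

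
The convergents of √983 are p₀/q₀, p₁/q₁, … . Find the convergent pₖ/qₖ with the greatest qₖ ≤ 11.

94/3

√983 = [31; 2, 1, 5, 31, 5, 1, 2, 62, …] (period length 8).
Convergents:
  p_0/q_0 = 31/1
  p_1/q_1 = 63/2
  p_2/q_2 = 94/3
  p_3/q_3 = 533/17
q_2 = 3 ≤ 11 < 17 = q_3, so the answer is 94/3.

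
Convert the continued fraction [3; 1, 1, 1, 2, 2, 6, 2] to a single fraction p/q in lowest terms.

Fold from the inside: start with 2/1.
  6 + 1/2 = 13/2
  2 + 2/13 = 28/13
  2 + 13/28 = 69/28
  1 + 28/69 = 97/69
  1 + 69/97 = 166/97
  1 + 97/166 = 263/166
  3 + 166/263 = 955/263

955/263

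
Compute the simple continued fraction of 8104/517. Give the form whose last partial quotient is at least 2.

[15; 1, 2, 12, 1, 12]

8104 = 15*517 + 349
517 = 1*349 + 168
349 = 2*168 + 13
168 = 12*13 + 12
13 = 1*12 + 1
12 = 12*1 + 0  (stop)
So 8104/517 = [15; 1, 2, 12, 1, 12].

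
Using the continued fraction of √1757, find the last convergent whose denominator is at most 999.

√1757 = [41; 1, 10, 1, 82, …] (period length 4).
Convergents:
  p_0/q_0 = 41/1
  p_1/q_1 = 42/1
  p_2/q_2 = 461/11
  p_3/q_3 = 503/12
  p_4/q_4 = 41707/995
  p_5/q_5 = 42210/1007
q_4 = 995 ≤ 999 < 1007 = q_5, so the answer is 41707/995.

41707/995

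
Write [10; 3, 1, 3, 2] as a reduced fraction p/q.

349/34

Using pₖ = aₖpₖ₋₁ + pₖ₋₂ and qₖ = aₖqₖ₋₁ + qₖ₋₂:
  k=0: a=10, p=10, q=1
  k=1: a=3, p=31, q=3
  k=2: a=1, p=41, q=4
  k=3: a=3, p=154, q=15
  k=4: a=2, p=349, q=34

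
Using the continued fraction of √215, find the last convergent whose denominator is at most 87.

√215 = [14; 1, 1, 1, 28, …] (period length 4).
Convergents:
  p_0/q_0 = 14/1
  p_1/q_1 = 15/1
  p_2/q_2 = 29/2
  p_3/q_3 = 44/3
  p_4/q_4 = 1261/86
  p_5/q_5 = 1305/89
q_4 = 86 ≤ 87 < 89 = q_5, so the answer is 1261/86.

1261/86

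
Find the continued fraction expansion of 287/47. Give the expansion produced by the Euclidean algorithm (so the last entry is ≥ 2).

287 = 6·47 + 5
47 = 9·5 + 2
5 = 2·2 + 1
2 = 2·1 + 0  (stop)
So 287/47 = [6; 9, 2, 2].

[6; 9, 2, 2]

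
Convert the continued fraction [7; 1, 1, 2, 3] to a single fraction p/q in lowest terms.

129/17

Using pₖ = aₖpₖ₋₁ + pₖ₋₂ and qₖ = aₖqₖ₋₁ + qₖ₋₂:
  k=0: a=7, p=7, q=1
  k=1: a=1, p=8, q=1
  k=2: a=1, p=15, q=2
  k=3: a=2, p=38, q=5
  k=4: a=3, p=129, q=17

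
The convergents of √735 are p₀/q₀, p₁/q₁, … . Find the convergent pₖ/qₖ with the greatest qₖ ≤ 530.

13203/487

√735 = [27; 9, 54, …] (period length 2).
Convergents:
  p_0/q_0 = 27/1
  p_1/q_1 = 244/9
  p_2/q_2 = 13203/487
  p_3/q_3 = 119071/4392
q_2 = 487 ≤ 530 < 4392 = q_3, so the answer is 13203/487.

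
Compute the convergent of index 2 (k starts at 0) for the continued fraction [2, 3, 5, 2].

Using pₖ = aₖpₖ₋₁ + pₖ₋₂, qₖ = aₖqₖ₋₁ + qₖ₋₂ (with p₋₁=1, p₋₂=0, q₋₁=0, q₋₂=1):
  k=0: a=2, p=2, q=1
  k=1: a=3, p=7, q=3
  k=2: a=5, p=37, q=16

37/16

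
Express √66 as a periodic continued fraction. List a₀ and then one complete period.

a₀ = ⌊√66⌋ = 8.
With m₀=0, d₀=1 and mₖ₊₁ = dₖaₖ − mₖ, dₖ₊₁ = (n − mₖ₊₁²)/dₖ, aₖ₊₁ = ⌊(a₀+mₖ₊₁)/dₖ₊₁⌋:
  k=1: m=8, d=2, a=8
  k=2: m=8, d=1, a=16
d=1 and a=2a₀=16 at k=2, so the next step gives (m, d) = (8, 2) again — its k=1 value — and the period has length 2.

[8; 8, 16]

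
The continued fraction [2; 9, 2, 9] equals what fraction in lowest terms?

379/180

Fold from the inside: start with 9/1.
  2 + 1/9 = 19/9
  9 + 9/19 = 180/19
  2 + 19/180 = 379/180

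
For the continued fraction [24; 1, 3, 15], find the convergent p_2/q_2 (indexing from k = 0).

99/4

Using pₖ = aₖpₖ₋₁ + pₖ₋₂, qₖ = aₖqₖ₋₁ + qₖ₋₂ (with p₋₁=1, p₋₂=0, q₋₁=0, q₋₂=1):
  k=0: a=24, p=24, q=1
  k=1: a=1, p=25, q=1
  k=2: a=3, p=99, q=4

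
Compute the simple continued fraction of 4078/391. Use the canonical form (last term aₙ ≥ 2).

4078 = 10*391 + 168
391 = 2*168 + 55
168 = 3*55 + 3
55 = 18*3 + 1
3 = 3*1 + 0  (stop)
So 4078/391 = [10; 2, 3, 18, 3].

[10; 2, 3, 18, 3]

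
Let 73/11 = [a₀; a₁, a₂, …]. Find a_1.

73 = 6·11 + 7   →  a_0 = 6
11 = 1·7 + 4   →  a_1 = 1

1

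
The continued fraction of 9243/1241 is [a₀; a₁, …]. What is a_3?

3

9243 = 7·1241 + 556   →  a_0 = 7
1241 = 2·556 + 129   →  a_1 = 2
556 = 4·129 + 40   →  a_2 = 4
129 = 3·40 + 9   →  a_3 = 3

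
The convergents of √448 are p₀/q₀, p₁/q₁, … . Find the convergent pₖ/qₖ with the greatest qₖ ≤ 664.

5355/253

√448 = [21; 6, 42, …] (period length 2).
Convergents:
  p_0/q_0 = 21/1
  p_1/q_1 = 127/6
  p_2/q_2 = 5355/253
  p_3/q_3 = 32257/1524
q_2 = 253 ≤ 664 < 1524 = q_3, so the answer is 5355/253.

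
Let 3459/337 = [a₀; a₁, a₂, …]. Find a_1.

3459 = 10·337 + 89   →  a_0 = 10
337 = 3·89 + 70   →  a_1 = 3

3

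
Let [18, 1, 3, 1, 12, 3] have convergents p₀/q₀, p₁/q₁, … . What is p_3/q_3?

Using pₖ = aₖpₖ₋₁ + pₖ₋₂, qₖ = aₖqₖ₋₁ + qₖ₋₂ (with p₋₁=1, p₋₂=0, q₋₁=0, q₋₂=1):
  k=0: a=18, p=18, q=1
  k=1: a=1, p=19, q=1
  k=2: a=3, p=75, q=4
  k=3: a=1, p=94, q=5

94/5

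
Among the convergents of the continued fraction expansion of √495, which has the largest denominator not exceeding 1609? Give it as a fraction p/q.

15841/712

√495 = [22; 4, 44, …] (period length 2).
Convergents:
  p_0/q_0 = 22/1
  p_1/q_1 = 89/4
  p_2/q_2 = 3938/177
  p_3/q_3 = 15841/712
  p_4/q_4 = 700942/31505
q_3 = 712 ≤ 1609 < 31505 = q_4, so the answer is 15841/712.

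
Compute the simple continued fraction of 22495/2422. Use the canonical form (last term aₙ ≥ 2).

22495 = 9*2422 + 697
2422 = 3*697 + 331
697 = 2*331 + 35
331 = 9*35 + 16
35 = 2*16 + 3
16 = 5*3 + 1
3 = 3*1 + 0  (stop)
So 22495/2422 = [9; 3, 2, 9, 2, 5, 3].

[9; 3, 2, 9, 2, 5, 3]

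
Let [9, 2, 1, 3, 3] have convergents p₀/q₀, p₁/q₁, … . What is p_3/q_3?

Using pₖ = aₖpₖ₋₁ + pₖ₋₂, qₖ = aₖqₖ₋₁ + qₖ₋₂ (with p₋₁=1, p₋₂=0, q₋₁=0, q₋₂=1):
  k=0: a=9, p=9, q=1
  k=1: a=2, p=19, q=2
  k=2: a=1, p=28, q=3
  k=3: a=3, p=103, q=11

103/11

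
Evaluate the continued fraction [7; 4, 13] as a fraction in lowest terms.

384/53

Fold from the inside: start with 13/1.
  4 + 1/13 = 53/13
  7 + 13/53 = 384/53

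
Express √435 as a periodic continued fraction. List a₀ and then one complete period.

a₀ = ⌊√435⌋ = 20.
With m₀=0, d₀=1 and mₖ₊₁ = dₖaₖ − mₖ, dₖ₊₁ = (n − mₖ₊₁²)/dₖ, aₖ₊₁ = ⌊(a₀+mₖ₊₁)/dₖ₊₁⌋:
  k=1: m=20, d=35, a=1
  k=2: m=15, d=6, a=5
  k=3: m=15, d=35, a=1
  k=4: m=20, d=1, a=40
d=1 and a=2a₀=40 at k=4, so the next step gives (m, d) = (20, 35) again — its k=1 value — and the period has length 4.

[20; 1, 5, 1, 40]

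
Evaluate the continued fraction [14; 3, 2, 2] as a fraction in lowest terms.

Fold from the inside: start with 2/1.
  2 + 1/2 = 5/2
  3 + 2/5 = 17/5
  14 + 5/17 = 243/17

243/17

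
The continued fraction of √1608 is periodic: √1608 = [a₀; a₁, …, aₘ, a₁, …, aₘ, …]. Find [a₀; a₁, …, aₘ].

[40; 10, 80]

a₀ = ⌊√1608⌋ = 40.
With m₀=0, d₀=1 and mₖ₊₁ = dₖaₖ − mₖ, dₖ₊₁ = (n − mₖ₊₁²)/dₖ, aₖ₊₁ = ⌊(a₀+mₖ₊₁)/dₖ₊₁⌋:
  k=1: m=40, d=8, a=10
  k=2: m=40, d=1, a=80
d=1 and a=2a₀=80 at k=2, so the next step gives (m, d) = (40, 8) again — its k=1 value — and the period has length 2.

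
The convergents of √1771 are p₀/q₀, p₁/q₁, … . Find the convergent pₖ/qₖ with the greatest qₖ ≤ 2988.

√1771 = [42; 12, 84, …] (period length 2).
Convergents:
  p_0/q_0 = 42/1
  p_1/q_1 = 505/12
  p_2/q_2 = 42462/1009
  p_3/q_3 = 510049/12120
q_2 = 1009 ≤ 2988 < 12120 = q_3, so the answer is 42462/1009.

42462/1009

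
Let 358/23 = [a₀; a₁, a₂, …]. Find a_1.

358 = 15·23 + 13   →  a_0 = 15
23 = 1·13 + 10   →  a_1 = 1

1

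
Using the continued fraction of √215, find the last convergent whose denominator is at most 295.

3871/264

√215 = [14; 1, 1, 1, 28, …] (period length 4).
Convergents:
  p_0/q_0 = 14/1
  p_1/q_1 = 15/1
  p_2/q_2 = 29/2
  p_3/q_3 = 44/3
  p_4/q_4 = 1261/86
  p_5/q_5 = 1305/89
  p_6/q_6 = 2566/175
  p_7/q_7 = 3871/264
  p_8/q_8 = 110954/7567
q_7 = 264 ≤ 295 < 7567 = q_8, so the answer is 3871/264.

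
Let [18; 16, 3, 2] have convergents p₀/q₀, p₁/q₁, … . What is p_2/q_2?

Using pₖ = aₖpₖ₋₁ + pₖ₋₂, qₖ = aₖqₖ₋₁ + qₖ₋₂ (with p₋₁=1, p₋₂=0, q₋₁=0, q₋₂=1):
  k=0: a=18, p=18, q=1
  k=1: a=16, p=289, q=16
  k=2: a=3, p=885, q=49

885/49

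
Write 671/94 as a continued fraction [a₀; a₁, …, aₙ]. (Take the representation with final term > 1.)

[7; 7, 4, 3]

671 = 7·94 + 13
94 = 7·13 + 3
13 = 4·3 + 1
3 = 3·1 + 0  (stop)
So 671/94 = [7; 7, 4, 3].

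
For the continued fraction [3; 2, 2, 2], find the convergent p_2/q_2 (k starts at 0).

Using pₖ = aₖpₖ₋₁ + pₖ₋₂, qₖ = aₖqₖ₋₁ + qₖ₋₂ (with p₋₁=1, p₋₂=0, q₋₁=0, q₋₂=1):
  k=0: a=3, p=3, q=1
  k=1: a=2, p=7, q=2
  k=2: a=2, p=17, q=5

17/5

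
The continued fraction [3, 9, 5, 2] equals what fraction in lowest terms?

Fold from the inside: start with 2/1.
  5 + 1/2 = 11/2
  9 + 2/11 = 101/11
  3 + 11/101 = 314/101

314/101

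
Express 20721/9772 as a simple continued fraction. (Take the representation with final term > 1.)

20721 = 2·9772 + 1177
9772 = 8·1177 + 356
1177 = 3·356 + 109
356 = 3·109 + 29
109 = 3·29 + 22
29 = 1·22 + 7
22 = 3·7 + 1
7 = 7·1 + 0  (stop)
So 20721/9772 = [2; 8, 3, 3, 3, 1, 3, 7].

[2; 8, 3, 3, 3, 1, 3, 7]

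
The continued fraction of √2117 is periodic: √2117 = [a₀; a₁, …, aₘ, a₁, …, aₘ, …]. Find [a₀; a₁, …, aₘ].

[46; 92]

a₀ = ⌊√2117⌋ = 46.
With m₀=0, d₀=1 and mₖ₊₁ = dₖaₖ − mₖ, dₖ₊₁ = (n − mₖ₊₁²)/dₖ, aₖ₊₁ = ⌊(a₀+mₖ₊₁)/dₖ₊₁⌋:
  k=1: m=46, d=1, a=92
d=1 and a=2a₀=92 at k=1, so the next step gives (m, d) = (46, 1) again — its k=1 value — and the period has length 1.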